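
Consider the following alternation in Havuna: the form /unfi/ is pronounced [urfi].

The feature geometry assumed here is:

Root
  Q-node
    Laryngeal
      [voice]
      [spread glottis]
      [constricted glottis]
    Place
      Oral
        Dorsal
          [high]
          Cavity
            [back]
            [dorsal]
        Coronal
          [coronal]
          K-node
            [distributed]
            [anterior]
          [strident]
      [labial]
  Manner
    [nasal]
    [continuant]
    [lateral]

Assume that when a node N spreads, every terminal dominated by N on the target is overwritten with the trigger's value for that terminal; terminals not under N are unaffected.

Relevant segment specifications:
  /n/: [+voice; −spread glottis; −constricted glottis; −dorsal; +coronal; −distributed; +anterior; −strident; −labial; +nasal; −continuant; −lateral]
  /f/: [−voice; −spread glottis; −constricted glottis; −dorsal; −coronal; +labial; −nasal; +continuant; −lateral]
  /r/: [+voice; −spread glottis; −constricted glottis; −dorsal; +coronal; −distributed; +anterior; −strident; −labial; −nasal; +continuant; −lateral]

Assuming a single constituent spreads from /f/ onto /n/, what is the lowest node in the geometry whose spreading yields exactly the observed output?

Manner

Feature comparison: [nasal], [continuant] differ between /n/ and [r]; the remaining terminals match.
In this geometry the lowest node dominating all of them is Manner: every daughter of Manner dominates only a proper subset, so no lower node suffices.
Delinking /n/'s Manner and associating /f/'s Manner gives precisely the feature bundle of [r].
Since [labial], [coronal] are preserved even though /f/ disagrees there, no node above Manner spread.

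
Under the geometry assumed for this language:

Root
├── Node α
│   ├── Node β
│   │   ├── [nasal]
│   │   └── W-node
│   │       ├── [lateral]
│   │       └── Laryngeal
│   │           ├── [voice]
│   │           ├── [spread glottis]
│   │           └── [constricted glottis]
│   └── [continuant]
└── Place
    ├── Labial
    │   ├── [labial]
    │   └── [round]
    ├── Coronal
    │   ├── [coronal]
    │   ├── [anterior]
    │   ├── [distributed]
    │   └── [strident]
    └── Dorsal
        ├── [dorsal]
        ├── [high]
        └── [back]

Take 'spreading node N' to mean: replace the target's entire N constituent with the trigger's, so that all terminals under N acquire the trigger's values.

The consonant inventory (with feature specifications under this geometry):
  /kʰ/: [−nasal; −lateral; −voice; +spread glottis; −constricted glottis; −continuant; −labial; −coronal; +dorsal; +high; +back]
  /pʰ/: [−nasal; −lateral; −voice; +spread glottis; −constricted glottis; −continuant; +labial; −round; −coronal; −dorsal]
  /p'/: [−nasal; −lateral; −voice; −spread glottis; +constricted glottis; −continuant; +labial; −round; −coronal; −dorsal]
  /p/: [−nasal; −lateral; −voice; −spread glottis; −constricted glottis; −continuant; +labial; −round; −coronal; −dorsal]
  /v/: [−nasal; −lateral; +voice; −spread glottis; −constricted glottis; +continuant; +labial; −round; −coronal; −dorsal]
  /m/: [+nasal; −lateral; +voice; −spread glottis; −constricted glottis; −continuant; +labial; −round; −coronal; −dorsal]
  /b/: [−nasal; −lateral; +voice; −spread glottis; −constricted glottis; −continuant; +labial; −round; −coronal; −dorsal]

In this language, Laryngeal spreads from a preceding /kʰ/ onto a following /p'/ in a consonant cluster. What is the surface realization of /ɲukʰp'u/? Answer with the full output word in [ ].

[ɲukʰpʰu]

Terminals under Laryngeal in this geometry: [voice], [spread glottis], [constricted glottis].
The target acquires /kʰ/'s values for everything under Laryngeal — [−voice], [+spread glottis], [−constricted glottis] — while keeping its own [nasal], [lateral], [continuant], ….
Among the inventory, only /pʰ/ has exactly this specification, giving the surface form [ɲukʰpʰu].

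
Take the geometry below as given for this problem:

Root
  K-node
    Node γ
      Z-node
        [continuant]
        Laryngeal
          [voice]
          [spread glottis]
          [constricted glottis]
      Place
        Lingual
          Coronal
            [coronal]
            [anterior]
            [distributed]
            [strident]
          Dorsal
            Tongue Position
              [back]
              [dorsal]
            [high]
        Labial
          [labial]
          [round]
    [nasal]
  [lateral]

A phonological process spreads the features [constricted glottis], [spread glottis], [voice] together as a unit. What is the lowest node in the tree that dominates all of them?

Laryngeal

[constricted glottis] lies under Laryngeal (below K-node).
[spread glottis] lies under Laryngeal (below K-node).
[voice]: Root / K-node / Node γ / Z-node / Laryngeal / [voice].
Laryngeal is the lowest common ancestor — every listed feature sits under it, and no single subconstituent of Laryngeal covers them all.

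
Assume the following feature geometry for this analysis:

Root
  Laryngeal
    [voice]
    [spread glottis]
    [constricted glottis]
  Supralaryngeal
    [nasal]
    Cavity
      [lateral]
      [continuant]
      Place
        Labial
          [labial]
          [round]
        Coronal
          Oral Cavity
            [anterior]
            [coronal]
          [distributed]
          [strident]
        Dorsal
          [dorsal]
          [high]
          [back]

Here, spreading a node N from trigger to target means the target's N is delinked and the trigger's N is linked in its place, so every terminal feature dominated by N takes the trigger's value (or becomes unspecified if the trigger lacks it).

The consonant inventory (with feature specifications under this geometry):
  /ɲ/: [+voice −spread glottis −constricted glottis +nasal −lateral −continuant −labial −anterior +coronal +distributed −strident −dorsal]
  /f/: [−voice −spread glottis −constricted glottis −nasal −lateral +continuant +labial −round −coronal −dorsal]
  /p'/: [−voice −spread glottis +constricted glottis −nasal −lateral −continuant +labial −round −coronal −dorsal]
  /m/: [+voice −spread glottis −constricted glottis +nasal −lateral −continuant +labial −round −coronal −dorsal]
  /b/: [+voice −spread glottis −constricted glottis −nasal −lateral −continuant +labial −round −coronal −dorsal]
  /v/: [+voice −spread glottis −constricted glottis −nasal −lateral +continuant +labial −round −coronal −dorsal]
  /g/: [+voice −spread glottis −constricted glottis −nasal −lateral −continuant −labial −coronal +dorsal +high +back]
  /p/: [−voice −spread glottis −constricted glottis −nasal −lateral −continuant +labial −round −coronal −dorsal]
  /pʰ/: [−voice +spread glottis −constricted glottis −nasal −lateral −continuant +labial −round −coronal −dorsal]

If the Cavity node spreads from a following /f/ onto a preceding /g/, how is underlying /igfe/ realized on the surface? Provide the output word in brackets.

[ivfe]

The Cavity node dominates the terminals [lateral], [continuant], [labial], [round], [anterior], [coronal], [distributed], [strident], [dorsal], [high], [back].
Spreading Cavity from /f/ onto /g/ replaces those values with /f/'s: [−lateral], [+continuant], [+labial], [−round], [−coronal], [−dorsal]. Features outside Cavity ([voice], [spread glottis], [constricted glottis], …) stay as in /g/.
The resulting bundle matches /v/ in the inventory; substituting it for /g/ gives [ivfe].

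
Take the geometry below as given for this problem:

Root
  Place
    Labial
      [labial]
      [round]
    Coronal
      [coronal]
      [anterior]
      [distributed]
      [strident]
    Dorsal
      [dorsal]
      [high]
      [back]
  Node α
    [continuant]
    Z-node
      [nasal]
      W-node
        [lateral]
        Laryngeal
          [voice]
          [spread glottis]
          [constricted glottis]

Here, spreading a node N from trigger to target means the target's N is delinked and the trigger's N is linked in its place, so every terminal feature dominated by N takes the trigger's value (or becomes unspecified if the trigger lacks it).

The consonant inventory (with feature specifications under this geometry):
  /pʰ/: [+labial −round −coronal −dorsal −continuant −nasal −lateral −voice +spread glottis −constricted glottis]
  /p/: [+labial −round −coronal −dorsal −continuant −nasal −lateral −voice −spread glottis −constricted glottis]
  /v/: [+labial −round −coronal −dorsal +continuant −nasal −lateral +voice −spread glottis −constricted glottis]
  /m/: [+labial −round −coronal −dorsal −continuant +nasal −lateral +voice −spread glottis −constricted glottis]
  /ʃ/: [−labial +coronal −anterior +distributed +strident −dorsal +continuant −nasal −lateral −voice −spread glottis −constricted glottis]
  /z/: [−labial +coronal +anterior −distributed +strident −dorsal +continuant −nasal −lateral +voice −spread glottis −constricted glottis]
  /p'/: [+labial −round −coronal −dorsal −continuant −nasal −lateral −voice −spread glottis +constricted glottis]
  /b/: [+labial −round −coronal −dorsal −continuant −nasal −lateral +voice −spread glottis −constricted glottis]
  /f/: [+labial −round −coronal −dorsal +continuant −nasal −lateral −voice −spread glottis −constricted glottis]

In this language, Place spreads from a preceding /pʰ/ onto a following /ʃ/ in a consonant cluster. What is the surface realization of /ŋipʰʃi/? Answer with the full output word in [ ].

[ŋipʰfi]

Place immediately or transitively dominates [labial], [round], [coronal], [anterior], [distributed], [strident], [dorsal], [high], [back].
After delinking /ʃ/'s Place and linking /pʰ/'s, the affected terminals become [+labial], [−round], [−coronal], [−dorsal]; [continuant], [nasal], [lateral], … (outside Place) are retained from /ʃ/.
Among the inventory, only /f/ has exactly this specification, giving the surface form [ŋipʰfi].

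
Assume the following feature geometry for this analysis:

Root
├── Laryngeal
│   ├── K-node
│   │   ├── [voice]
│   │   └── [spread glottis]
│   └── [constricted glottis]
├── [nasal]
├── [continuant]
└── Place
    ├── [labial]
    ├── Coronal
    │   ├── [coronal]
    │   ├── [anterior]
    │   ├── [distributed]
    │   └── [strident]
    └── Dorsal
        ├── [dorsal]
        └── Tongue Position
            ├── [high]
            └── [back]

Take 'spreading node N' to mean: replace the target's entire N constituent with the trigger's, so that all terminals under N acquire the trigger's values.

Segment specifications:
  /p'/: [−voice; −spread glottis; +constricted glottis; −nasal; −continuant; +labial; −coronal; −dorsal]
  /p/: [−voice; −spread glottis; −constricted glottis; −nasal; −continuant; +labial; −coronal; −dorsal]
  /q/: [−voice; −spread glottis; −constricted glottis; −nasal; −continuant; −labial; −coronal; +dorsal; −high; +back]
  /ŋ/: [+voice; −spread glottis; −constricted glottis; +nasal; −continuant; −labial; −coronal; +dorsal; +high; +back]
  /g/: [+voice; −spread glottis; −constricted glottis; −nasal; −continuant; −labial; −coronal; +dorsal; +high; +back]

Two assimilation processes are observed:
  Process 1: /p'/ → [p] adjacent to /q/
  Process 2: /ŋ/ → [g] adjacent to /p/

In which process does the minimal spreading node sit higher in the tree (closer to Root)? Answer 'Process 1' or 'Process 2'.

In Process 1, [constricted glottis] changes, so the minimal spreading node is [constricted glottis] at depth 2.
Process 2 alters [nasal]; the lowest dominating node is [nasal] (depth 1 from Root).
[nasal] (depth 1) sits above [constricted glottis] (depth 2), making Process 2 the one with the higher spreading node.

Process 2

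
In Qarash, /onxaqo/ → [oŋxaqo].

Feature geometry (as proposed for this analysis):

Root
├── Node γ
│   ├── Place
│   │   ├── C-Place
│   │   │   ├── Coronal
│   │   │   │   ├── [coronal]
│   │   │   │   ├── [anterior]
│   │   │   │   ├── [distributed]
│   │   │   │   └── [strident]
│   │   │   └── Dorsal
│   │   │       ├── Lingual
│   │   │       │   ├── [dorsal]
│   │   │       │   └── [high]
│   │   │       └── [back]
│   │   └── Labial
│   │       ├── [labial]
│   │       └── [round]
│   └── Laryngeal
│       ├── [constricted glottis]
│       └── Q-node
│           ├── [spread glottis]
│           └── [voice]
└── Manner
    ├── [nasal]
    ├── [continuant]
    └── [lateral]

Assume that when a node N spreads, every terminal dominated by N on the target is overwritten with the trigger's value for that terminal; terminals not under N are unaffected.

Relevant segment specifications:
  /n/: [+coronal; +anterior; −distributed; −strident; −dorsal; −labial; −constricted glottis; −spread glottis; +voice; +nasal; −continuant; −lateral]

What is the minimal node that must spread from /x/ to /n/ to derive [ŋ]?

C-Place

The alternation /n/ → [ŋ] changes [coronal], [anterior], [distributed], [strident], [dorsal], [high], [back] and nothing else.
Tracing each changed feature up the tree, the paths first meet at C-Place; any lower node misses at least one of them.
Delinking /n/'s C-Place and associating /x/'s C-Place gives precisely the feature bundle of [ŋ].
[continuant], [nasal] stay as in /n/ although /x/ differs there, so no node dominating them spread; among the remaining candidates C-Place is the lowest that derives the output.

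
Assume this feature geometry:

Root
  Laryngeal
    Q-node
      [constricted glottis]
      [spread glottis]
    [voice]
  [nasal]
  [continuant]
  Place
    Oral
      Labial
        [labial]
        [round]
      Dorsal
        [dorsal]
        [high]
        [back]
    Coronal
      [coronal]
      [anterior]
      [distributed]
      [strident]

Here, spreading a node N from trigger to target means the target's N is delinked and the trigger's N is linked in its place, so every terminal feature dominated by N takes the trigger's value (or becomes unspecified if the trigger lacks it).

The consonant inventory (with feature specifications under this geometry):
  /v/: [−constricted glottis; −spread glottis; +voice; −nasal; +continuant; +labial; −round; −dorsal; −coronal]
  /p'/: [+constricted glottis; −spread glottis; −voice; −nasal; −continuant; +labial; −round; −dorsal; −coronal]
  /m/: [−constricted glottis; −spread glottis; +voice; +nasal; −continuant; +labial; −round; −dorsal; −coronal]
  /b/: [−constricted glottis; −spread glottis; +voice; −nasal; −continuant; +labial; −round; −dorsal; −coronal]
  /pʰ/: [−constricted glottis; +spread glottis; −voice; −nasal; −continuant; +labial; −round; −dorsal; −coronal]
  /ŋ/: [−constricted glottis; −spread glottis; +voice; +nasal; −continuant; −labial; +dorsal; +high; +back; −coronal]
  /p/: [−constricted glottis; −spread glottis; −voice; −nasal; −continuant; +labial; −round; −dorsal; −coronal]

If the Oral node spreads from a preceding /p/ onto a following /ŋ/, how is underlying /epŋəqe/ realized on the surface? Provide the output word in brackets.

Oral immediately or transitively dominates [labial], [round], [dorsal], [high], [back].
Spreading Oral from /p/ onto /ŋ/ replaces those values with /p/'s: [+labial], [−round], [−dorsal]. Features outside Oral ([constricted glottis], [spread glottis], [voice], …) stay as in /ŋ/.
This feature bundle is that of [m], so /epŋəqe/ surfaces as [epməqe].

[epməqe]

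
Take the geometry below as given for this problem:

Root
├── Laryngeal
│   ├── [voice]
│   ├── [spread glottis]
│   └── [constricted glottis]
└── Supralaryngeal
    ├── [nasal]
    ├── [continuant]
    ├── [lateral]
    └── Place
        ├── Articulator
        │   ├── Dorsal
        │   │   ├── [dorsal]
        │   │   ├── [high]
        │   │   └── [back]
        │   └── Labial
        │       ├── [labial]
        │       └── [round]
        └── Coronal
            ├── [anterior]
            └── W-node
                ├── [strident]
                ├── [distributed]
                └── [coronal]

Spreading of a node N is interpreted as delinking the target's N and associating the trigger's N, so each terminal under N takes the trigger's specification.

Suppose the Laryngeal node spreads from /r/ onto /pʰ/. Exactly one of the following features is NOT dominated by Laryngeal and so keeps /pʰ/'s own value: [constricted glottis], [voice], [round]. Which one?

Under this geometry, Laryngeal contains [voice], [spread glottis], [constricted glottis].
Of the listed options, [constricted glottis], [voice] are among these and would be overwritten by spreading Laryngeal.
[round] is not within the Laryngeal subtree (it hangs from Labial), so /pʰ/'s [round] value survives.

[round]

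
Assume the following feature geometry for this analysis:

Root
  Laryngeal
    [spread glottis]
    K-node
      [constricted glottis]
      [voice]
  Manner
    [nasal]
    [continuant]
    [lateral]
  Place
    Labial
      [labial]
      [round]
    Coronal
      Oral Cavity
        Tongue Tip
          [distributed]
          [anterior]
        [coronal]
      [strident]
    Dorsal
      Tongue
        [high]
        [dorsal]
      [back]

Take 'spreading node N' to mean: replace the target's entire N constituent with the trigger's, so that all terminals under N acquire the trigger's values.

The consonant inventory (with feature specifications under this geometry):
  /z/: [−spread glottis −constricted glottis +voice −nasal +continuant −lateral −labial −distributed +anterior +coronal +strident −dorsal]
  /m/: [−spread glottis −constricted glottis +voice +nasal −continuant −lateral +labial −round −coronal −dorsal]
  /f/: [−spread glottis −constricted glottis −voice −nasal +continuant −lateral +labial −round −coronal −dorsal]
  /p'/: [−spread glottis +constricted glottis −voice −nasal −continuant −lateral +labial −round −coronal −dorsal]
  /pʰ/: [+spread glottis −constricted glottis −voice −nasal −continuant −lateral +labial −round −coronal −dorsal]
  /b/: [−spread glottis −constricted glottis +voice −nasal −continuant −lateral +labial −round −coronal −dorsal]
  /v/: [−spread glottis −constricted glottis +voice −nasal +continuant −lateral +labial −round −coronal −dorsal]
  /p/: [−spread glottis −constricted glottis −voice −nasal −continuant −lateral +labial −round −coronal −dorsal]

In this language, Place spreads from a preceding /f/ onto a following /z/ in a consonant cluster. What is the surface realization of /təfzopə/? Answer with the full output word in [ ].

[təfvopə]

The Place node dominates the terminals [labial], [round], [distributed], [anterior], [coronal], [strident], [high], [dorsal], [back].
Spreading Place from /f/ onto /z/ replaces those values with /f/'s: [+labial], [−round], [−coronal], [−dorsal]. Features outside Place ([spread glottis], [constricted glottis], [voice], …) stay as in /z/.
This feature bundle is that of [v], so /təfzopə/ surfaces as [təfvopə].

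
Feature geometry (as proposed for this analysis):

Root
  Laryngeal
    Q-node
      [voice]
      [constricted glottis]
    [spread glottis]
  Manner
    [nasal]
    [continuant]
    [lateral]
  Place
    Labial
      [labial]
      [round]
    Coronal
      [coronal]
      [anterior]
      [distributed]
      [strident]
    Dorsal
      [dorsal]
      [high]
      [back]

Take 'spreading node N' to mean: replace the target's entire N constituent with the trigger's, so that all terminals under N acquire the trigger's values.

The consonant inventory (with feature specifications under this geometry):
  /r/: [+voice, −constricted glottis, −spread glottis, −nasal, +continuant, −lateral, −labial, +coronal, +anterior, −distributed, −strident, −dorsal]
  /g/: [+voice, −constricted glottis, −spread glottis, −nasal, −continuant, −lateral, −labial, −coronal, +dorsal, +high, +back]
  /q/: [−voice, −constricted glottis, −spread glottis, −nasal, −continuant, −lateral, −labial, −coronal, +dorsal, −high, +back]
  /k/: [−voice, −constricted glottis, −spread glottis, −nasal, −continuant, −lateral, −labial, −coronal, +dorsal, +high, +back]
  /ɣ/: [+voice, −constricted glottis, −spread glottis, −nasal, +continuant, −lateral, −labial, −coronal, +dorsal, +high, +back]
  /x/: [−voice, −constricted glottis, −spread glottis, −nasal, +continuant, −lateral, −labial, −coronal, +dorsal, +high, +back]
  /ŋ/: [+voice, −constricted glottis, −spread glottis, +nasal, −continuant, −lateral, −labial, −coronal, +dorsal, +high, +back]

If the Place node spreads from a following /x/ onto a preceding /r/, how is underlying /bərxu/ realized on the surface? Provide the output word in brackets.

[bəɣxu]

Terminals under Place in this geometry: [labial], [round], [coronal], [anterior], [distributed], [strident], [dorsal], [high], [back].
Spreading Place from /x/ onto /r/ replaces those values with /x/'s: [−labial], [−coronal], [+dorsal], [+high], [+back]. Features outside Place ([voice], [constricted glottis], [spread glottis], …) stay as in /r/.
The resulting bundle matches /ɣ/ in the inventory; substituting it for /r/ gives [bəɣxu].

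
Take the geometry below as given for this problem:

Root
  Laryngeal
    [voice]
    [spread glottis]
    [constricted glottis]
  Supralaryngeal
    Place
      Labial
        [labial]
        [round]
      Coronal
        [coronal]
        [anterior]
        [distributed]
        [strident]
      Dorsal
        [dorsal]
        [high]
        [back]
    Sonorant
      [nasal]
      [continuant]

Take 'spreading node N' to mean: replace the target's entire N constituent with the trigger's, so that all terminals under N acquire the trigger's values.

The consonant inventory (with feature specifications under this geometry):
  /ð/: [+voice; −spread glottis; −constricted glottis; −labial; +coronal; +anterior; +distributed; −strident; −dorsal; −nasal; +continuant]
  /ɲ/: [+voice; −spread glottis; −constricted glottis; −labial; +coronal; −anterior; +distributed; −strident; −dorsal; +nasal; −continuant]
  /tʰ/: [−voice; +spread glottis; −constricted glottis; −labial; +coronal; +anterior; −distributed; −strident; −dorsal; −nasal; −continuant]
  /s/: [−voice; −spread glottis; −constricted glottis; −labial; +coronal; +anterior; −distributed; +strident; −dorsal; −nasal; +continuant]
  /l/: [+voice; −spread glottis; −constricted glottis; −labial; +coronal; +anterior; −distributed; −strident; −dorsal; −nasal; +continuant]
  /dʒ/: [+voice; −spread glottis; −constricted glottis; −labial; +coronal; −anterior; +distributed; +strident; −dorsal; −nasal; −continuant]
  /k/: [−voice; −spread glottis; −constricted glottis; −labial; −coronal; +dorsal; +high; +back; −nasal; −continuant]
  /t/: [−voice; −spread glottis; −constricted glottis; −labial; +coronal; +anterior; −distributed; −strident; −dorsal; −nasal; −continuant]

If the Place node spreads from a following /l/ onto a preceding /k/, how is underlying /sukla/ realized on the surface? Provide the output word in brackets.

The Place node dominates the terminals [labial], [round], [coronal], [anterior], [distributed], [strident], [dorsal], [high], [back].
Spreading Place from /l/ onto /k/ replaces those values with /l/'s: [−labial], [+coronal], [+anterior], [−distributed], [−strident], [−dorsal]. Features outside Place ([voice], [spread glottis], [constricted glottis], …) stay as in /k/.
This feature bundle is that of [t], so /sukla/ surfaces as [sutla].

[sutla]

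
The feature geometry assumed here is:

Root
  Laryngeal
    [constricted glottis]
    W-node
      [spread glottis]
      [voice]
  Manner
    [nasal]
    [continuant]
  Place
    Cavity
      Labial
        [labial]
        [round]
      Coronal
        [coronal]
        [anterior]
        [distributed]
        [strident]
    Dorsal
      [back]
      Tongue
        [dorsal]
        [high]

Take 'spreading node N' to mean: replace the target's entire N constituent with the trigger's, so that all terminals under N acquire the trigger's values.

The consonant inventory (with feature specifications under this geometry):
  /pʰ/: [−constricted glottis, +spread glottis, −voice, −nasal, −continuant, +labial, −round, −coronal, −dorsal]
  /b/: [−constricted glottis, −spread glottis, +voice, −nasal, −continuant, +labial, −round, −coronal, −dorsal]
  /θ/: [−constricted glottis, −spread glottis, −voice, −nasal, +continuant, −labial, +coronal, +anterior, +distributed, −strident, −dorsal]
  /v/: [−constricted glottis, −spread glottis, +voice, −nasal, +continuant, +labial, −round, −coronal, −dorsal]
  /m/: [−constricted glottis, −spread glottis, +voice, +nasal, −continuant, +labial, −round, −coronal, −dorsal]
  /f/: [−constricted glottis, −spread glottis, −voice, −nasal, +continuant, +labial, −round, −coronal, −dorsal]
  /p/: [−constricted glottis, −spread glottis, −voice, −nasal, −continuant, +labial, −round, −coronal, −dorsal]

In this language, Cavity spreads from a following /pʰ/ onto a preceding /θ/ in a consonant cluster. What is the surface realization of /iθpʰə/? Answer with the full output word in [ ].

Cavity immediately or transitively dominates [labial], [round], [coronal], [anterior], [distributed], [strident].
The target acquires /pʰ/'s values for everything under Cavity — [+labial], [−round], [−coronal] — while keeping its own [constricted glottis], [spread glottis], [voice], ….
Among the inventory, only /f/ has exactly this specification, giving the surface form [ifpʰə].

[ifpʰə]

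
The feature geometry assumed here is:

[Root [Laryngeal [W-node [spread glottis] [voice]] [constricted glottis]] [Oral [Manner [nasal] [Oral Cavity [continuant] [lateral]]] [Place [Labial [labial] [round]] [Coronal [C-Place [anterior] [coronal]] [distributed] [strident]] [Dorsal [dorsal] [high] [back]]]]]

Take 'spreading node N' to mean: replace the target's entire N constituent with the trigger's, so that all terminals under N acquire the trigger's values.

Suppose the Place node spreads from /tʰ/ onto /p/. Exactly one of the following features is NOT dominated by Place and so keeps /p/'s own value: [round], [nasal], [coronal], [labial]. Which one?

Under this geometry, Place contains [labial], [round], [anterior], [coronal], [distributed], [strident], [dorsal], [high], [back].
Spreading Place replaces [coronal], [labial], [round] with the trigger's values, since each sits inside the Place constituent.
[nasal] is not within the Place subtree (it hangs from Manner), so /p/'s [nasal] value survives.

[nasal]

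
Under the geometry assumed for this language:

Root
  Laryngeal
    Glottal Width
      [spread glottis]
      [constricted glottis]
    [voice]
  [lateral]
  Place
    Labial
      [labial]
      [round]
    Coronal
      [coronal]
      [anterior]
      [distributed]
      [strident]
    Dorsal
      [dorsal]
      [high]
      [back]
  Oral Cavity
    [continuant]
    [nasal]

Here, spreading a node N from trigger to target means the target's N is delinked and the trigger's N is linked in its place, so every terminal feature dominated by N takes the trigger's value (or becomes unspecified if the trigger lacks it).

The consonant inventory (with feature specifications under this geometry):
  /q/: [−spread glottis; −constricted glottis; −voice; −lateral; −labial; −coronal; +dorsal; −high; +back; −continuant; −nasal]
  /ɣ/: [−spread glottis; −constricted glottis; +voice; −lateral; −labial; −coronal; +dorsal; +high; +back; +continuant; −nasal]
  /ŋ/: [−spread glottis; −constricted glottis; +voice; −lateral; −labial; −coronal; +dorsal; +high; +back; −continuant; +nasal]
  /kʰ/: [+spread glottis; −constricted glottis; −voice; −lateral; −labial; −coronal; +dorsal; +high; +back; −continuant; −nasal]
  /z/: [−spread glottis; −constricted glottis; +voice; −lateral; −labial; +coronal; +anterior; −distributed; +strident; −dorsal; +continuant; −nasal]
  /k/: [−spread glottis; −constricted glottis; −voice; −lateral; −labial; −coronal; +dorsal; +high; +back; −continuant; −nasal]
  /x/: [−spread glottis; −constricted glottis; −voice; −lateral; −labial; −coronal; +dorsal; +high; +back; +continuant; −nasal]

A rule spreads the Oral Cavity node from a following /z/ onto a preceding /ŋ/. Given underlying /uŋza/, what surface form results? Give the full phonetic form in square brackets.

[uɣza]

Oral Cavity immediately or transitively dominates [continuant], [nasal].
After delinking /ŋ/'s Oral Cavity and linking /z/'s, the affected terminals become [+continuant], [−nasal]; [spread glottis], [constricted glottis], [voice], … (outside Oral Cavity) are retained from /ŋ/.
Among the inventory, only /ɣ/ has exactly this specification, giving the surface form [uɣza].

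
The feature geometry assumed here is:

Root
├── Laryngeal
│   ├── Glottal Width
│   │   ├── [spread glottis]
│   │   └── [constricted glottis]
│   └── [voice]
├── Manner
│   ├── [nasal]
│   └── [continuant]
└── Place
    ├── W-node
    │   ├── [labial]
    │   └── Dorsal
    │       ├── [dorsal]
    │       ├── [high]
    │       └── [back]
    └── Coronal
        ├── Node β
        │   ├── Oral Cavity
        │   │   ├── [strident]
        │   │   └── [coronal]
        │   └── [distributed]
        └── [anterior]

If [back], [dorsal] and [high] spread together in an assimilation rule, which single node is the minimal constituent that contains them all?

Dorsal

[back] lies under Dorsal (below Place).
[dorsal] lies under Dorsal (below Place).
[high] lies under Dorsal (below Place).
These paths first converge at Dorsal; no daughter of Dorsal dominates all 3 features, so Dorsal is the minimal constituent.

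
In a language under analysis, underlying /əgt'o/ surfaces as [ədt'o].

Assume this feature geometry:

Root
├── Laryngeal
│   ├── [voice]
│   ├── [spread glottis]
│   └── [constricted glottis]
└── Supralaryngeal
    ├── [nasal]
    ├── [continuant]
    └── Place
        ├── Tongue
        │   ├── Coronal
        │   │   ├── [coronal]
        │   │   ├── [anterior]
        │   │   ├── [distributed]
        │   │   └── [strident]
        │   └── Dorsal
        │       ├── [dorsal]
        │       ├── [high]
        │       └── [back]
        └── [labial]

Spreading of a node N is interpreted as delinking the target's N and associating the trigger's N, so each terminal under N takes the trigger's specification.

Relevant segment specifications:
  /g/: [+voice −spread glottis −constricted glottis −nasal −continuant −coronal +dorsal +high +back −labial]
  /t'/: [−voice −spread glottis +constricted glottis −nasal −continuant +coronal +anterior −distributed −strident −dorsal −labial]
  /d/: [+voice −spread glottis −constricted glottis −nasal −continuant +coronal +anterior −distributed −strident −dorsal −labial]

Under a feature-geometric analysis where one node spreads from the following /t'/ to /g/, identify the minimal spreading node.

Comparing /g/ with its surface form [d], the features that change are [coronal], [anterior], [distributed], [strident], [dorsal], [high], [back].
Tracing each changed feature up the tree, the paths first meet at Tongue; any lower node misses at least one of them.
If Tongue spreads, every terminal under it takes /t'/'s value, producing [d] as observed.
[voice], [constricted glottis] stay as in /g/ although /t'/ differs there, so no node dominating them spread; among the remaining candidates Tongue is the lowest that derives the output.

Tongue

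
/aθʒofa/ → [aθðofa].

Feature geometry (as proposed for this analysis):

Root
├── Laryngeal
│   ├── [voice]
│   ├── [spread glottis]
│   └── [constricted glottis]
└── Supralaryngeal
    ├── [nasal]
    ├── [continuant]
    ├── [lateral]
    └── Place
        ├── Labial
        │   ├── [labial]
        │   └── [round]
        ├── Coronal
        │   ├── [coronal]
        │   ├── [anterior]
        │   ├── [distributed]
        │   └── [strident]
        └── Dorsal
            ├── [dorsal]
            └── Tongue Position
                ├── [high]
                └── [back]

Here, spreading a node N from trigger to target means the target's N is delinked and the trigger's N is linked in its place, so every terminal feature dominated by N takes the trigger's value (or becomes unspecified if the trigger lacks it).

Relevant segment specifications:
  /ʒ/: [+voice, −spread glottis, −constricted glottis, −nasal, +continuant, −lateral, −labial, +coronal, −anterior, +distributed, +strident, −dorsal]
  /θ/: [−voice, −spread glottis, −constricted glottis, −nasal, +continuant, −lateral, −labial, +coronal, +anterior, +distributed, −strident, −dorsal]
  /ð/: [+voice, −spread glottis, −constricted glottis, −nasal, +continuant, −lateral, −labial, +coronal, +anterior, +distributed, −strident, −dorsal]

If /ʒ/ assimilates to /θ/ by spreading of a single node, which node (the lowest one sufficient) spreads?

Coronal

Comparing /ʒ/ with its surface form [ð], the features that change are [anterior], [strident].
Tracing each changed feature up the tree, the paths first meet at Coronal; any lower node misses at least one of them.
Delinking /ʒ/'s Coronal and associating /θ/'s Coronal gives precisely the feature bundle of [ð].
[voice], a feature on which the two segments disagree outside Coronal, is unchanged — nothing dominating it spread, and Coronal is the minimal sufficient constituent.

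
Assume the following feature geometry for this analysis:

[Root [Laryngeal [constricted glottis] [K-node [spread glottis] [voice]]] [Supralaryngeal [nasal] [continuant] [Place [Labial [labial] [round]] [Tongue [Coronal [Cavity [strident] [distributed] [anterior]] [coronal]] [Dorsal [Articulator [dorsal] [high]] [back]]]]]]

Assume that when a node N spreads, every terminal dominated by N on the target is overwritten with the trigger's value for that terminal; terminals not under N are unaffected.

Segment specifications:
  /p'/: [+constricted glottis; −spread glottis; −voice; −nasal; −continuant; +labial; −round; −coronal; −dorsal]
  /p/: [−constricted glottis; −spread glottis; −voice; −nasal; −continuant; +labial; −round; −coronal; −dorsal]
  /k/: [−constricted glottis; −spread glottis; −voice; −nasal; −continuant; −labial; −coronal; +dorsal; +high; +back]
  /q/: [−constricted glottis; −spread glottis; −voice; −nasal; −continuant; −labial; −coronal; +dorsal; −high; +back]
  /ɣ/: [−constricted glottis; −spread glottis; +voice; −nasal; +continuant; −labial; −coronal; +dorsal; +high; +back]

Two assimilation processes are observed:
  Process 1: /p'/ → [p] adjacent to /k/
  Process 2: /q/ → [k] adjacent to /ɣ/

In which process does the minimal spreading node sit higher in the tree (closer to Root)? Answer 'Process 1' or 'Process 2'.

Process 1 alters [constricted glottis]; the lowest dominating node is [constricted glottis] (depth 2 from Root).
Process 2 alters [high]; the lowest dominating node is [high] (depth 6 from Root).
Depth 2 < depth 6; Process 1 involves the structurally higher constituent [constricted glottis].

Process 1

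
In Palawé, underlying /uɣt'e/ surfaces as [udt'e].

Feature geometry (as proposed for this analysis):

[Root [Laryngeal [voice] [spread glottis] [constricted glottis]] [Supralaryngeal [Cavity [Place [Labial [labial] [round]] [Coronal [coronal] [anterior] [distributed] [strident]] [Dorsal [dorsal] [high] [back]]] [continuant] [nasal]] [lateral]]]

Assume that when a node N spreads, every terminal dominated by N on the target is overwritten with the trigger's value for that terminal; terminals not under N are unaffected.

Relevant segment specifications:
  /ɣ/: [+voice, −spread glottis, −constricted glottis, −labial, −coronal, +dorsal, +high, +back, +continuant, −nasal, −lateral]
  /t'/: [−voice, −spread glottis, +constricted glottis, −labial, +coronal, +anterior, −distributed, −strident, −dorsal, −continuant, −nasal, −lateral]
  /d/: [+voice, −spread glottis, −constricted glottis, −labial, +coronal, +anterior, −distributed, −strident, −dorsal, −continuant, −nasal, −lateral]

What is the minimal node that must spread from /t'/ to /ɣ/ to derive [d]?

/ɣ/ and [d] differ in [continuant], [coronal], [anterior], [distributed], [strident], [dorsal], [high], [back]; every other specified feature is identical.
Tracing each changed feature up the tree, the paths first meet at Cavity; any lower node misses at least one of them.
If Cavity spreads, every terminal under it takes /t'/'s value, producing [d] as observed.
Features on which the two segments disagree outside Cavity, such as [constricted glottis], [voice], are unchanged — nothing dominating them spread, and Cavity is the minimal sufficient constituent.

Cavity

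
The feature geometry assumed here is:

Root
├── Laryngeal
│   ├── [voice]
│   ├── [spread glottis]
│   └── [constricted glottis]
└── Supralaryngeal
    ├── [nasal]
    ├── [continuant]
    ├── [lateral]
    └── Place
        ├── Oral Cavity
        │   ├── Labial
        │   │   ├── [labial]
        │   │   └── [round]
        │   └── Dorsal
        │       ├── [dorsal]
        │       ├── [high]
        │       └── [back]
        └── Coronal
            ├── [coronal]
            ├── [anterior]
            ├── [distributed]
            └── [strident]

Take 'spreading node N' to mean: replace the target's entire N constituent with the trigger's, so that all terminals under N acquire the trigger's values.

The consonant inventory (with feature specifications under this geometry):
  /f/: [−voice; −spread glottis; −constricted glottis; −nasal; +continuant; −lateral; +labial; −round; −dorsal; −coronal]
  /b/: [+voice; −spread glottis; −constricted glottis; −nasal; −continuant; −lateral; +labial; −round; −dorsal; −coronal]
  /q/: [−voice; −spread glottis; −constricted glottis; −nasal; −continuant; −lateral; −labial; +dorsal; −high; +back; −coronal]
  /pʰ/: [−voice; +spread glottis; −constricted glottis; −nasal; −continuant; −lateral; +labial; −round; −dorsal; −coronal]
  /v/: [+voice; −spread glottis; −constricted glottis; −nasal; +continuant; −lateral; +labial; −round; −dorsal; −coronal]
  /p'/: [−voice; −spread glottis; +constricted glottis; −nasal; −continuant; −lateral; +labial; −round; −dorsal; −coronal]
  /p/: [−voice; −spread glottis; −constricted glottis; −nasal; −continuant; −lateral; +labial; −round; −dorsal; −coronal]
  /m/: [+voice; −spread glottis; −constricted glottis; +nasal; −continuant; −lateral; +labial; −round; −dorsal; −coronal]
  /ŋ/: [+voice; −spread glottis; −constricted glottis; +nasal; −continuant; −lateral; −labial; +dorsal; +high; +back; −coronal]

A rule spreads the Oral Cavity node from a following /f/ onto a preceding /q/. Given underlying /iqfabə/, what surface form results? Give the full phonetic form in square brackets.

The Oral Cavity node dominates the terminals [labial], [round], [dorsal], [high], [back].
Spreading Oral Cavity from /f/ onto /q/ replaces those values with /f/'s: [+labial], [−round], [−dorsal]. Features outside Oral Cavity ([voice], [spread glottis], [constricted glottis], …) stay as in /q/.
Among the inventory, only /p/ has exactly this specification, giving the surface form [ipfabə].

[ipfabə]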